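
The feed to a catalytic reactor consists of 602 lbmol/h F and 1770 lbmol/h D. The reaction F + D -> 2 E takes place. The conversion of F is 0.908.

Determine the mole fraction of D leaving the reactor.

0.516

F reacted = 0.908 × 602 = 546.6 lbmol/h; ν_F = −1, so ξ = 546.6/1 = 546.6 lbmol/h.
Outlet amounts (n = n₀ + ν ξ):
  F: 602 − 1(546.6) = 55.38
  D: 1770 − 1(546.6) = 1223
  E: 0 + 2(546.6) = 1093
Total out = 2372 lbmol/h; y_D = 1223 / 2372 = 0.5158.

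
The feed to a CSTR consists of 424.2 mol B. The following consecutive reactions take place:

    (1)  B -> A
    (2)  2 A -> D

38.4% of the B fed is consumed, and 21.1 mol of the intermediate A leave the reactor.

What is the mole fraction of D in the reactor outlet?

0.201

Conversion of B: B consumed = 1ξ₁ = 0.384 × 424.2 → ξ₁ = 162.9 mol.
A balance: n_A = 0 + 1ξ₁ − 2ξ₂ = 21.1 → ξ₂ = (1·162.9 − 21.1)/2 = 70.9 mol.
Outlet amounts (n = n₀ + Σ ν·ξ):
  B: 424.2 − 1(162.9) = 261.3
  A: 0 + 1(162.9) − 2(70.9) = 21.1
  D: 0 + 1(70.9) = 70.9
Total out = 353.3 mol; y_D = 70.9 / 353.3 = 0.2007.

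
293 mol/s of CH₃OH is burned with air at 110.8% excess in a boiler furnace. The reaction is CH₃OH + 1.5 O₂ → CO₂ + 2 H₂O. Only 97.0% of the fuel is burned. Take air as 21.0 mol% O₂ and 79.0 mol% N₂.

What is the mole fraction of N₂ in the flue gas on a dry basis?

0.815

Stoichiometric O₂ = 1.5 × 293 = 439.5 mol/s; O₂ fed = 439.5 × 2.108 = 926.5 mol/s.
N₂ fed = 926.5 × 79/21 = 3485 mol/s.
Fuel reacted = 0.97 × 293 → ξ = 284.2 mol/s.
Outlet (n = n₀ + ν ξ):
  CH₃OH: 293 − 1(284.2) = 8.79
  O₂: 926.5 − 1.5(284.2) = 500.2
  N₂: 3485 (inert)
  CO₂: 0 + 1(284.2) = 284.2
  H₂O: 0 + 2(284.2) = 568.4
Dry total = 4278 mol/s; y_N₂ (dry) = 3485 / 4278 = 0.8146.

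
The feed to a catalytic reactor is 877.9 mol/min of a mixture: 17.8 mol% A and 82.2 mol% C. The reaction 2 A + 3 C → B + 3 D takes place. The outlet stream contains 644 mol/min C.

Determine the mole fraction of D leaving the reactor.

For C: n = n₀ − 3ξ → 644 = 721.6 − 3ξ, giving ξ = 25.88 mol/min.
Outlet amounts (n = n₀ + ν ξ):
  A: 156.3 − 2(25.88) = 104.5
  C: 721.6 − 3(25.88) = 644
  B: 0 + 1(25.88) = 25.88
  D: 0 + 3(25.88) = 77.63
Total out = 852 mol/min; y_D = 77.63 / 852 = 0.09112.

0.0911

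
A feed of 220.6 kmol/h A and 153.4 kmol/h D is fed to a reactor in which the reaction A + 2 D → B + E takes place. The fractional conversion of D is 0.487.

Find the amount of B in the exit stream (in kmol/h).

D reacted = 0.487 × 153.4 = 74.71 kmol/h; ν_D = −2, so ξ = 74.71/2 = 37.35 kmol/h.
Outlet amounts (n = n₀ + ν ξ):
  A: 220.6 − 1(37.35) = 183.2
  D: 153.4 − 2(37.35) = 78.69
  B: 0 + 1(37.35) = 37.35
  E: 0 + 1(37.35) = 37.35

37.4 kmol/h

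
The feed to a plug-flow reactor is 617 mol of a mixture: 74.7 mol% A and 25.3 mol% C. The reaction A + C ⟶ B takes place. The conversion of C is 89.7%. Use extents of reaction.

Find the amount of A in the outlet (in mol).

321 mol

C reacted = 0.897 × 156.1 = 140 mol; ν_C = −1, so ξ = 140/1 = 140 mol.
Outlet amounts (n = n₀ + ν ξ):
  A: 460.9 − 1(140) = 320.9
  C: 156.1 − 1(140) = 16.08
  B: 0 + 1(140) = 140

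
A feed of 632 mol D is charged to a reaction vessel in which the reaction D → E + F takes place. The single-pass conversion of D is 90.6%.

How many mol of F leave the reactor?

573 mol

D reacted = 0.906 × 632 = 572.6 mol; ν_D = −1, so ξ = 572.6/1 = 572.6 mol.
Outlet amounts (n = n₀ + ν ξ):
  D: 632 − 1(572.6) = 59.41
  E: 0 + 1(572.6) = 572.6
  F: 0 + 1(572.6) = 572.6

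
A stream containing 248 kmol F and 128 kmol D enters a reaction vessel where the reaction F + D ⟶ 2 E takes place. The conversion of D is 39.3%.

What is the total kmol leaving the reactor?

376 kmol

D reacted = 0.393 × 128 = 50.3 kmol; ν_D = −1, so ξ = 50.3/1 = 50.3 kmol.
Outlet amounts (n = n₀ + ν ξ):
  F: 248 − 1(50.3) = 197.7
  D: 128 − 1(50.3) = 77.7
  E: 0 + 2(50.3) = 100.6
Total out = 197.7 + 77.7 + 100.6 = 376 kmol.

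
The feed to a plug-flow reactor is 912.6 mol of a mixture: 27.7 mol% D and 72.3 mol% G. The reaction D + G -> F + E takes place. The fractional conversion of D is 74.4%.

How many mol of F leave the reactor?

D reacted = 0.744 × 252.8 = 188.1 mol; ν_D = −1, so ξ = 188.1/1 = 188.1 mol.
Outlet amounts (n = n₀ + ν ξ):
  D: 252.8 − 1(188.1) = 64.71
  G: 659.8 − 1(188.1) = 471.7
  F: 0 + 1(188.1) = 188.1
  E: 0 + 1(188.1) = 188.1

188 mol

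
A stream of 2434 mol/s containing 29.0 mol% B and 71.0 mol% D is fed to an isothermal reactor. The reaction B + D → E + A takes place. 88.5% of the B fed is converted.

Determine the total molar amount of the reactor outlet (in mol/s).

B reacted = 0.885 × 705.9 = 624.7 mol/s; ν_B = −1, so ξ = 624.7/1 = 624.7 mol/s.
Outlet amounts (n = n₀ + ν ξ):
  B: 705.9 − 1(624.7) = 81.17
  D: 1728 − 1(624.7) = 1103
  E: 0 + 1(624.7) = 624.7
  A: 0 + 1(624.7) = 624.7
Total out = 81.17 + 1103 + 624.7 + 624.7 = 2434 mol/s.

2430 mol/s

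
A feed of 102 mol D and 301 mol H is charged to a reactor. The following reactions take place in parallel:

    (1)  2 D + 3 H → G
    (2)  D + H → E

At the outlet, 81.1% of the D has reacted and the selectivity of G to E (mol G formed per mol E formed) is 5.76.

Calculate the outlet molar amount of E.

Conversion of D: D consumed = 0.811 × 102 = 82.72 mol = 2ξ₁ + 1ξ₂.
Selectivity: 1ξ₁ / (1ξ₂) = 5.76 → ξ₁ = 5.76 ξ₂.
Substitute: (2·5.76 + 1) ξ₂ = 82.72 → ξ₂ = 6.607 mol, ξ₁ = 38.06 mol.
Outlet amounts (n = n₀ + Σ ν·ξ):
  D: 102 − 2(38.06) − 1(6.607) = 19.28
  H: 301 − 3(38.06) − 1(6.607) = 180.2
  G: 0 + 1(38.06) = 38.06
  E: 0 + 1(6.607) = 6.607

6.61 mol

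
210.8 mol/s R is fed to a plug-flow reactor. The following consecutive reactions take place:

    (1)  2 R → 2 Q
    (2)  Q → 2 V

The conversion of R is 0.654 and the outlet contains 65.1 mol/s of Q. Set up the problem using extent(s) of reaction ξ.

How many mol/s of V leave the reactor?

146 mol/s

Conversion of R: R consumed = 2ξ₁ = 0.654 × 210.8 → ξ₁ = 68.93 mol/s.
Q balance: n_Q = 0 + 2ξ₁ − 1ξ₂ = 65.1 → ξ₂ = (2·68.93 − 65.1)/1 = 72.76 mol/s.
Outlet amounts (n = n₀ + Σ ν·ξ):
  R: 210.8 − 2(68.93) = 72.94
  Q: 0 + 2(68.93) − 1(72.76) = 65.1
  V: 0 + 2(72.76) = 145.5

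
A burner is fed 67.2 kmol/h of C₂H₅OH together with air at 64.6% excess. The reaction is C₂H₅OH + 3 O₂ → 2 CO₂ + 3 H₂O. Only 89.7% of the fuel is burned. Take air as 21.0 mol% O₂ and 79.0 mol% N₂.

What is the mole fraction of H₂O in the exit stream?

0.106

Stoichiometric O₂ = 3 × 67.2 = 201.6 kmol/h; O₂ fed = 201.6 × 1.646 = 331.8 kmol/h.
N₂ fed = 331.8 × 79/21 = 1248 kmol/h.
Fuel reacted = 0.897 × 67.2 → ξ = 60.28 kmol/h.
Outlet (n = n₀ + ν ξ):
  C₂H₅OH: 67.2 − 1(60.28) = 6.922
  O₂: 331.8 − 3(60.28) = 151
  N₂: 1248 (inert)
  CO₂: 0 + 2(60.28) = 120.6
  H₂O: 0 + 3(60.28) = 180.8
Total out = 1708 kmol/h; y_H₂O = 180.8 / 1708 = 0.1059.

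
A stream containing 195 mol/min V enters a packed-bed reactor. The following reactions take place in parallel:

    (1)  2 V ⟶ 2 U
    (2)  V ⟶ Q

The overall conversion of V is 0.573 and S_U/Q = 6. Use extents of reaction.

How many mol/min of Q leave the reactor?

16 mol/min

Conversion of V: V consumed = 0.573 × 195 = 111.7 mol/min = 2ξ₁ + 1ξ₂.
Selectivity: 2ξ₁ / (1ξ₂) = 6 → ξ₁ = 3 ξ₂.
Substitute: (2·3 + 1) ξ₂ = 111.7 → ξ₂ = 15.96 mol/min, ξ₁ = 47.89 mol/min.
Outlet amounts (n = n₀ + Σ ν·ξ):
  V: 195 − 2(47.89) − 1(15.96) = 83.27
  U: 0 + 2(47.89) = 95.77
  Q: 0 + 1(15.96) = 15.96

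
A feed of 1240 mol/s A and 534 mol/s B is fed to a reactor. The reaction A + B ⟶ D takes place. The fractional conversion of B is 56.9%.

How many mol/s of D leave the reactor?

304 mol/s

B reacted = 0.569 × 534 = 303.8 mol/s; ν_B = −1, so ξ = 303.8/1 = 303.8 mol/s.
Outlet amounts (n = n₀ + ν ξ):
  A: 1240 − 1(303.8) = 936.2
  B: 534 − 1(303.8) = 230.2
  D: 0 + 1(303.8) = 303.8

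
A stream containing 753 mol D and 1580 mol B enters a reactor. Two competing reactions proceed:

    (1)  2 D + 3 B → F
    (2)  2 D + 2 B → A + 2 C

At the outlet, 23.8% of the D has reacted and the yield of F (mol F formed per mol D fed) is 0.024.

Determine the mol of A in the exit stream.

71.5 mol

Yield of F: 1ξ₁ / 753 = 0.024 → ξ₁ = 18.07 mol.
Conversion of D: 2ξ₁ + 2ξ₂ = 0.238 × 753 = 179.2 → ξ₂ = 71.53 mol.
Outlet amounts (n = n₀ + Σ ν·ξ):
  D: 753 − 2(18.07) − 2(71.53) = 573.8
  B: 1580 − 3(18.07) − 2(71.53) = 1383
  F: 0 + 1(18.07) = 18.07
  A: 0 + 1(71.53) = 71.53
  C: 0 + 2(71.53) = 143.1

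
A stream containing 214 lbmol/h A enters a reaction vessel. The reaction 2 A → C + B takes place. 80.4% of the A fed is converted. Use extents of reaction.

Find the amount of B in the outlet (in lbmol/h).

A reacted = 0.804 × 214 = 172.1 lbmol/h; ν_A = −2, so ξ = 172.1/2 = 86.03 lbmol/h.
Outlet amounts (n = n₀ + ν ξ):
  A: 214 − 2(86.03) = 41.94
  C: 0 + 1(86.03) = 86.03
  B: 0 + 1(86.03) = 86.03

86 lbmol/h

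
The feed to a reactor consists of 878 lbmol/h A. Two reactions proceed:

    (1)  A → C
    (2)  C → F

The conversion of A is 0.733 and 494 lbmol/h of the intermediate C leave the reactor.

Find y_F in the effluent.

0.17

Conversion of A: A consumed = 1ξ₁ = 0.733 × 878 → ξ₁ = 643.6 lbmol/h.
C balance: n_C = 0 + 1ξ₁ − 1ξ₂ = 494 → ξ₂ = (1·643.6 − 494)/1 = 149.6 lbmol/h.
Outlet amounts (n = n₀ + Σ ν·ξ):
  A: 878 − 1(643.6) = 234.4
  C: 0 + 1(643.6) − 1(149.6) = 494
  F: 0 + 1(149.6) = 149.6
Total out = 878 lbmol/h; y_F = 149.6 / 878 = 0.1704.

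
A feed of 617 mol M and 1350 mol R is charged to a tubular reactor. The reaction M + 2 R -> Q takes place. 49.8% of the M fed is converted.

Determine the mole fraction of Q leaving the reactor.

M reacted = 0.498 × 617 = 307.3 mol; ν_M = −1, so ξ = 307.3/1 = 307.3 mol.
Outlet amounts (n = n₀ + ν ξ):
  M: 617 − 1(307.3) = 309.7
  R: 1350 − 2(307.3) = 735.5
  Q: 0 + 1(307.3) = 307.3
Total out = 1352 mol; y_Q = 307.3 / 1352 = 0.2272.

0.227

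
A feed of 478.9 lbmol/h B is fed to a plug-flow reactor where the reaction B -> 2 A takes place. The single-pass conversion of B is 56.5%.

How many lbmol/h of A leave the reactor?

541 lbmol/h

B reacted = 0.565 × 478.9 = 270.6 lbmol/h; ν_B = −1, so ξ = 270.6/1 = 270.6 lbmol/h.
Outlet amounts (n = n₀ + ν ξ):
  B: 478.9 − 1(270.6) = 208.3
  A: 0 + 2(270.6) = 541.2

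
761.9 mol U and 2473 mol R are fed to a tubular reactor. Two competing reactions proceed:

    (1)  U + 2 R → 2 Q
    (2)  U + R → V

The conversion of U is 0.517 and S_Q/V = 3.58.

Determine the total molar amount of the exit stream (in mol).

2840 mol

Conversion of U: U consumed = 0.517 × 761.9 = 393.9 mol = 1ξ₁ + 1ξ₂.
Selectivity: 2ξ₁ / (1ξ₂) = 3.58 → ξ₁ = 1.79 ξ₂.
Substitute: (1·1.79 + 1) ξ₂ = 393.9 → ξ₂ = 141.2 mol, ξ₁ = 252.7 mol.
Outlet amounts (n = n₀ + Σ ν·ξ):
  U: 761.9 − 1(252.7) − 1(141.2) = 368
  R: 2473 − 2(252.7) − 1(141.2) = 1826
  Q: 0 + 2(252.7) = 505.4
  V: 0 + 1(141.2) = 141.2
Total out = 368 + 1826 + 505.4 + 141.2 = 2841 mol.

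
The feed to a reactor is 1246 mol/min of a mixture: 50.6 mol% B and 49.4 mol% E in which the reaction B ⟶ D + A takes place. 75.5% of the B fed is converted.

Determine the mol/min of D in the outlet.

476 mol/min

B reacted = 0.755 × 630.5 = 476 mol/min; ν_B = −1, so ξ = 476/1 = 476 mol/min.
Outlet amounts (n = n₀ + ν ξ):
  B: 630.5 − 1(476) = 154.5
  D: 0 + 1(476) = 476
  A: 0 + 1(476) = 476
  E: 615.5 (inert)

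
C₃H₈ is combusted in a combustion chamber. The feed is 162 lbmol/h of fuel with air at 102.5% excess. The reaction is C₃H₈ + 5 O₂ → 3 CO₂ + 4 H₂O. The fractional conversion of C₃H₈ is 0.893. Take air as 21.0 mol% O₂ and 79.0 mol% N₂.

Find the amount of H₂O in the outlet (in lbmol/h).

Stoichiometric O₂ = 5 × 162 = 810 lbmol/h; O₂ fed = 810 × 2.025 = 1640 lbmol/h.
N₂ fed = 1640 × 79/21 = 6170 lbmol/h.
Fuel reacted = 0.893 × 162 → ξ = 144.7 lbmol/h.
Outlet (n = n₀ + ν ξ):
  C₃H₈: 162 − 1(144.7) = 17.33
  O₂: 1640 − 5(144.7) = 916.9
  N₂: 6170 (inert)
  CO₂: 0 + 3(144.7) = 434
  H₂O: 0 + 4(144.7) = 578.7

579 lbmol/h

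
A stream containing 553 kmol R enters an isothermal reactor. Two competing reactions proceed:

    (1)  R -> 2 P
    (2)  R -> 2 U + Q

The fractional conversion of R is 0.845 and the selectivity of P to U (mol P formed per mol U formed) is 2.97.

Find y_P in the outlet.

Conversion of R: R consumed = 0.845 × 553 = 467.3 kmol = 1ξ₁ + 1ξ₂.
Selectivity: 2ξ₁ / (2ξ₂) = 2.97 → ξ₁ = 2.97 ξ₂.
Substitute: (1·2.97 + 1) ξ₂ = 467.3 → ξ₂ = 117.7 kmol, ξ₁ = 349.6 kmol.
Outlet amounts (n = n₀ + Σ ν·ξ):
  R: 553 − 1(349.6) − 1(117.7) = 85.72
  P: 0 + 2(349.6) = 699.2
  U: 0 + 2(117.7) = 235.4
  Q: 0 + 1(117.7) = 117.7
Total out = 1138 kmol; y_P = 699.2 / 1138 = 0.6144.

0.614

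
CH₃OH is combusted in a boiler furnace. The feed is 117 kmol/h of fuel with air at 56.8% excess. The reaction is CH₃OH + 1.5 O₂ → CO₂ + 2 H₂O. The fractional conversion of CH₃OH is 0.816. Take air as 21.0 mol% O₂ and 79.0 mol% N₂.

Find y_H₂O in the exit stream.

Stoichiometric O₂ = 1.5 × 117 = 175.5 kmol/h; O₂ fed = 175.5 × 1.568 = 275.2 kmol/h.
N₂ fed = 275.2 × 79/21 = 1035 kmol/h.
Fuel reacted = 0.816 × 117 → ξ = 95.47 kmol/h.
Outlet (n = n₀ + ν ξ):
  CH₃OH: 117 − 1(95.47) = 21.53
  O₂: 275.2 − 1.5(95.47) = 132
  N₂: 1035 (inert)
  CO₂: 0 + 1(95.47) = 95.47
  H₂O: 0 + 2(95.47) = 190.9
Total out = 1475 kmol/h; y_H₂O = 190.9 / 1475 = 0.1294.

0.129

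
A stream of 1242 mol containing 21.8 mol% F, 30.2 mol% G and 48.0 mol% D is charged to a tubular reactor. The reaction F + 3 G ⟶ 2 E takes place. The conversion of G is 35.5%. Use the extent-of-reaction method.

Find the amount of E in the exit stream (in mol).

G reacted = 0.355 × 375.1 = 133.2 mol; ν_G = −3, so ξ = 133.2/3 = 44.38 mol.
Outlet amounts (n = n₀ + ν ξ):
  F: 270.8 − 1(44.38) = 226.4
  G: 375.1 − 3(44.38) = 241.9
  E: 0 + 2(44.38) = 88.77
  D: 596.2 (inert)

88.8 mol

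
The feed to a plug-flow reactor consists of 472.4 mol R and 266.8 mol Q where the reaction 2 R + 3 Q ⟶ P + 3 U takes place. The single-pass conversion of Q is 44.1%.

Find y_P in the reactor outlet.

0.056

Q reacted = 0.441 × 266.8 = 117.7 mol; ν_Q = −3, so ξ = 117.7/3 = 39.22 mol.
Outlet amounts (n = n₀ + ν ξ):
  R: 472.4 − 2(39.22) = 394
  Q: 266.8 − 3(39.22) = 149.1
  P: 0 + 1(39.22) = 39.22
  U: 0 + 3(39.22) = 117.7
Total out = 700 mol; y_P = 39.22 / 700 = 0.05603.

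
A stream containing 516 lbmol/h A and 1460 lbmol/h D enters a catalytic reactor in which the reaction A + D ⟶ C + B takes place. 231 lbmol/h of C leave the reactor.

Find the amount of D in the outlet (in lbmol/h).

For C: n = n₀ + 1ξ → 231 = 0 + 1ξ, giving ξ = 231 lbmol/h.
Outlet amounts (n = n₀ + ν ξ):
  A: 516 − 1(231) = 285
  D: 1460 − 1(231) = 1229
  C: 0 + 1(231) = 231
  B: 0 + 1(231) = 231

1230 lbmol/h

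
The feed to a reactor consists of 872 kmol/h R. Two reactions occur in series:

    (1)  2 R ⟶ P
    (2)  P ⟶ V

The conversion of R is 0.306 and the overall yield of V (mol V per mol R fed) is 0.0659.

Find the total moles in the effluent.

739 kmol/h

Conversion of R: R consumed = 2ξ₁ = 0.306 × 872 → ξ₁ = 133.4 kmol/h.
Yield of V: 1ξ₂ / 872 = 0.0659 → ξ₂ = 57.46 kmol/h.
Outlet amounts (n = n₀ + Σ ν·ξ):
  R: 872 − 2(133.4) = 605.2
  P: 0 + 1(133.4) − 1(57.46) = 75.95
  V: 0 + 1(57.46) = 57.46
Total out = 605.2 + 75.95 + 57.46 = 738.6 kmol/h.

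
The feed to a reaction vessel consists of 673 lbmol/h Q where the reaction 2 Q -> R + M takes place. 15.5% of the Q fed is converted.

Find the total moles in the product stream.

673 lbmol/h

Q reacted = 0.155 × 673 = 104.3 lbmol/h; ν_Q = −2, so ξ = 104.3/2 = 52.16 lbmol/h.
Outlet amounts (n = n₀ + ν ξ):
  Q: 673 − 2(52.16) = 568.7
  R: 0 + 1(52.16) = 52.16
  M: 0 + 1(52.16) = 52.16
Total out = 568.7 + 52.16 + 52.16 = 673 lbmol/h.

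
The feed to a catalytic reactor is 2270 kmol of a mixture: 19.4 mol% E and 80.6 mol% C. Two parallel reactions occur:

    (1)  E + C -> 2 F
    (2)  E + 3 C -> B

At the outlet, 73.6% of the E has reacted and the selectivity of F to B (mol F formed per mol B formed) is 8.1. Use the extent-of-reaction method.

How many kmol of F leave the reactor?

520 kmol

Conversion of E: E consumed = 0.736 × 440.4 = 324.1 kmol = 1ξ₁ + 1ξ₂.
Selectivity: 2ξ₁ / (1ξ₂) = 8.1 → ξ₁ = 4.05 ξ₂.
Substitute: (1·4.05 + 1) ξ₂ = 324.1 → ξ₂ = 64.18 kmol, ξ₁ = 259.9 kmol.
Outlet amounts (n = n₀ + Σ ν·ξ):
  E: 440.4 − 1(259.9) − 1(64.18) = 116.3
  C: 1830 − 1(259.9) − 3(64.18) = 1377
  F: 0 + 2(259.9) = 519.9
  B: 0 + 1(64.18) = 64.18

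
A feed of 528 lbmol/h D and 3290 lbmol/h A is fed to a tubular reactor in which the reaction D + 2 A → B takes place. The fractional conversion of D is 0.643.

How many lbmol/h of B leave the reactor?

340 lbmol/h

D reacted = 0.643 × 528 = 339.5 lbmol/h; ν_D = −1, so ξ = 339.5/1 = 339.5 lbmol/h.
Outlet amounts (n = n₀ + ν ξ):
  D: 528 − 1(339.5) = 188.5
  A: 3290 − 2(339.5) = 2611
  B: 0 + 1(339.5) = 339.5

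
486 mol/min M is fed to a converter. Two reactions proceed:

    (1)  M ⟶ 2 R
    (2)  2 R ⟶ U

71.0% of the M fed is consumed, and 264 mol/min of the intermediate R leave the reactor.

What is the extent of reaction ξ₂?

ξ₂ = 213 mol/min

Conversion of M: M consumed = 1ξ₁ = 0.71 × 486 → ξ₁ = 345.1 mol/min.
R balance: n_R = 0 + 2ξ₁ − 2ξ₂ = 264 → ξ₂ = (2·345.1 − 264)/2 = 213.1 mol/min.
Outlet amounts (n = n₀ + Σ ν·ξ):
  M: 486 − 1(345.1) = 140.9
  R: 0 + 2(345.1) − 2(213.1) = 264
  U: 0 + 1(213.1) = 213.1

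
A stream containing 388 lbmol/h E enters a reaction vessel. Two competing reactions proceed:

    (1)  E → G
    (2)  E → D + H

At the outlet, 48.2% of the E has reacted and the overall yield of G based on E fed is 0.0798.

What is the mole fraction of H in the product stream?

0.287

Yield of G: 1ξ₁ / 388 = 0.0798 → ξ₁ = 30.96 lbmol/h.
Conversion of E: 1ξ₁ + 1ξ₂ = 0.482 × 388 = 187 → ξ₂ = 156.1 lbmol/h.
Outlet amounts (n = n₀ + Σ ν·ξ):
  E: 388 − 1(30.96) − 1(156.1) = 201
  G: 0 + 1(30.96) = 30.96
  D: 0 + 1(156.1) = 156.1
  H: 0 + 1(156.1) = 156.1
Total out = 544.1 lbmol/h; y_H = 156.1 / 544.1 = 0.2868.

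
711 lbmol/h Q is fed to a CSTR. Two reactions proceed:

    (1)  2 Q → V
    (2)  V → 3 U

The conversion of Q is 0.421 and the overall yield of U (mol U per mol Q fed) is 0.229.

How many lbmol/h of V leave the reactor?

95.4 lbmol/h

Conversion of Q: Q consumed = 2ξ₁ = 0.421 × 711 → ξ₁ = 149.7 lbmol/h.
Yield of U: 3ξ₂ / 711 = 0.229 → ξ₂ = 54.27 lbmol/h.
Outlet amounts (n = n₀ + Σ ν·ξ):
  Q: 711 − 2(149.7) = 411.7
  V: 0 + 1(149.7) − 1(54.27) = 95.39
  U: 0 + 3(54.27) = 162.8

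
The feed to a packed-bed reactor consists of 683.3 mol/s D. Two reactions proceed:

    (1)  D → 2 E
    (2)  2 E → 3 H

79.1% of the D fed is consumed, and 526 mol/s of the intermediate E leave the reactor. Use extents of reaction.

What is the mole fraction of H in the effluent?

Conversion of D: D consumed = 1ξ₁ = 0.791 × 683.3 → ξ₁ = 540.5 mol/s.
E balance: n_E = 0 + 2ξ₁ − 2ξ₂ = 526 → ξ₂ = (2·540.5 − 526)/2 = 277.5 mol/s.
Outlet amounts (n = n₀ + Σ ν·ξ):
  D: 683.3 − 1(540.5) = 142.8
  E: 0 + 2(540.5) − 2(277.5) = 526
  H: 0 + 3(277.5) = 832.5
Total out = 1501 mol/s; y_H = 832.5 / 1501 = 0.5545.

0.555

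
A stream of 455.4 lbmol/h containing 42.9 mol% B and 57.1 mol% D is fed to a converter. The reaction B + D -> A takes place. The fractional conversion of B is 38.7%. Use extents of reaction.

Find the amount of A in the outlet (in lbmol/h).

75.6 lbmol/h

B reacted = 0.387 × 195.4 = 75.61 lbmol/h; ν_B = −1, so ξ = 75.61/1 = 75.61 lbmol/h.
Outlet amounts (n = n₀ + ν ξ):
  B: 195.4 − 1(75.61) = 119.8
  D: 260 − 1(75.61) = 184.4
  A: 0 + 1(75.61) = 75.61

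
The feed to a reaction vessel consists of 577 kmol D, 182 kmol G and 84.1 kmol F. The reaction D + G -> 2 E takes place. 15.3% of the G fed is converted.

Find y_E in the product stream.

G reacted = 0.153 × 182 = 27.85 kmol; ν_G = −1, so ξ = 27.85/1 = 27.85 kmol.
Outlet amounts (n = n₀ + ν ξ):
  D: 577 − 1(27.85) = 549.2
  G: 182 − 1(27.85) = 154.2
  E: 0 + 2(27.85) = 55.69
  F: 84.1 (inert)
Total out = 843.1 kmol; y_E = 55.69 / 843.1 = 0.06606.

0.0661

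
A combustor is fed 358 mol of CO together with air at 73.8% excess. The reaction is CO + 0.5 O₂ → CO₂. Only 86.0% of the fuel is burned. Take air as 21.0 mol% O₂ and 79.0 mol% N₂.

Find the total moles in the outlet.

1690 mol

Stoichiometric O₂ = 0.5 × 358 = 179 mol; O₂ fed = 179 × 1.738 = 311.1 mol.
N₂ fed = 311.1 × 79/21 = 1170 mol.
Fuel reacted = 0.86 × 358 → ξ = 307.9 mol.
Outlet (n = n₀ + ν ξ):
  CO: 358 − 1(307.9) = 50.12
  O₂: 311.1 − 0.5(307.9) = 157.2
  N₂: 1170 (inert)
  CO₂: 0 + 1(307.9) = 307.9
Total out = 50.12 + 157.2 + 1170 + 307.9 = 1685 mol.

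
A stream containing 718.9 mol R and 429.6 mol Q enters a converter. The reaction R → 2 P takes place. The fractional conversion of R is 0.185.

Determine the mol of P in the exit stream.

266 mol

R reacted = 0.185 × 718.9 = 133 mol; ν_R = −1, so ξ = 133/1 = 133 mol.
Outlet amounts (n = n₀ + ν ξ):
  R: 718.9 − 1(133) = 585.9
  P: 0 + 2(133) = 266
  Q: 429.6 (inert)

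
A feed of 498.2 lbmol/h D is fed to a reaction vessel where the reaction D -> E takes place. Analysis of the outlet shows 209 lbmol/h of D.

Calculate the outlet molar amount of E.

For D: n = n₀ − 1ξ → 209 = 498.2 − 1ξ, giving ξ = 289.2 lbmol/h.
Outlet amounts (n = n₀ + ν ξ):
  D: 498.2 − 1(289.2) = 209
  E: 0 + 1(289.2) = 289.2

289 lbmol/h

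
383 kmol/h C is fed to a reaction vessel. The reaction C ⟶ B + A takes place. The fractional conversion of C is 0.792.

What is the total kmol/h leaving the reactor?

686 kmol/h

C reacted = 0.792 × 383 = 303.3 kmol/h; ν_C = −1, so ξ = 303.3/1 = 303.3 kmol/h.
Outlet amounts (n = n₀ + ν ξ):
  C: 383 − 1(303.3) = 79.66
  B: 0 + 1(303.3) = 303.3
  A: 0 + 1(303.3) = 303.3
Total out = 79.66 + 303.3 + 303.3 = 686.3 kmol/h.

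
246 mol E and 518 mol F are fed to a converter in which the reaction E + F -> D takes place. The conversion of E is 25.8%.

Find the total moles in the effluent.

E reacted = 0.258 × 246 = 63.47 mol; ν_E = −1, so ξ = 63.47/1 = 63.47 mol.
Outlet amounts (n = n₀ + ν ξ):
  E: 246 − 1(63.47) = 182.5
  F: 518 − 1(63.47) = 454.5
  D: 0 + 1(63.47) = 63.47
Total out = 182.5 + 454.5 + 63.47 = 700.5 mol.

701 mol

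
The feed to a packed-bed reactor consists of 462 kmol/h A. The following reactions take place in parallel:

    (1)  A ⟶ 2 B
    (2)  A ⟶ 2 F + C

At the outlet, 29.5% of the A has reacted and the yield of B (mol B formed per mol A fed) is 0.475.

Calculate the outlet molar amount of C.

Yield of B: 2ξ₁ / 462 = 0.475 → ξ₁ = 109.7 kmol/h.
Conversion of A: 1ξ₁ + 1ξ₂ = 0.295 × 462 = 136.3 → ξ₂ = 26.56 kmol/h.
Outlet amounts (n = n₀ + Σ ν·ξ):
  A: 462 − 1(109.7) − 1(26.56) = 325.7
  B: 0 + 2(109.7) = 219.4
  F: 0 + 2(26.56) = 53.13
  C: 0 + 1(26.56) = 26.56

26.6 kmol/h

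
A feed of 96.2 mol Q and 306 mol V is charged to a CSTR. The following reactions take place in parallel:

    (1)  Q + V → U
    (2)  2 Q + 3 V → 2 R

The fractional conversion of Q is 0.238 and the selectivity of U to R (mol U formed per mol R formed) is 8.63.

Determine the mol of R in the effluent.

Conversion of Q: Q consumed = 0.238 × 96.2 = 22.9 mol = 1ξ₁ + 2ξ₂.
Selectivity: 1ξ₁ / (2ξ₂) = 8.63 → ξ₁ = 17.26 ξ₂.
Substitute: (1·17.26 + 2) ξ₂ = 22.9 → ξ₂ = 1.189 mol, ξ₁ = 20.52 mol.
Outlet amounts (n = n₀ + Σ ν·ξ):
  Q: 96.2 − 1(20.52) − 2(1.189) = 73.3
  V: 306 − 1(20.52) − 3(1.189) = 281.9
  U: 0 + 1(20.52) = 20.52
  R: 0 + 2(1.189) = 2.378

2.38 mol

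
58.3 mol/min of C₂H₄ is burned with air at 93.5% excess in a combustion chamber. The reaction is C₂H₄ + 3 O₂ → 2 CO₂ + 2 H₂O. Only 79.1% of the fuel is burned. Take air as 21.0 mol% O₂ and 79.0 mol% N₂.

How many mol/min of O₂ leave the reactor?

Stoichiometric O₂ = 3 × 58.3 = 174.9 mol/min; O₂ fed = 174.9 × 1.935 = 338.4 mol/min.
N₂ fed = 338.4 × 79/21 = 1273 mol/min.
Fuel reacted = 0.791 × 58.3 → ξ = 46.12 mol/min.
Outlet (n = n₀ + ν ξ):
  C₂H₄: 58.3 − 1(46.12) = 12.18
  O₂: 338.4 − 3(46.12) = 200.1
  N₂: 1273 (inert)
  CO₂: 0 + 2(46.12) = 92.23
  H₂O: 0 + 2(46.12) = 92.23

200 mol/min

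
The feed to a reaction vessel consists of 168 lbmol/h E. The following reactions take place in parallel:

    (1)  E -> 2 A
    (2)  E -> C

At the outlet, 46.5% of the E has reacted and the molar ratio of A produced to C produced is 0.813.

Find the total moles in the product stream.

Conversion of E: E consumed = 0.465 × 168 = 78.12 lbmol/h = 1ξ₁ + 1ξ₂.
Selectivity: 2ξ₁ / (1ξ₂) = 0.813 → ξ₁ = 0.4065 ξ₂.
Substitute: (1·0.4065 + 1) ξ₂ = 78.12 → ξ₂ = 55.54 lbmol/h, ξ₁ = 22.58 lbmol/h.
Outlet amounts (n = n₀ + Σ ν·ξ):
  E: 168 − 1(22.58) − 1(55.54) = 89.88
  A: 0 + 2(22.58) = 45.16
  C: 0 + 1(55.54) = 55.54
Total out = 89.88 + 45.16 + 55.54 = 190.6 lbmol/h.

191 lbmol/h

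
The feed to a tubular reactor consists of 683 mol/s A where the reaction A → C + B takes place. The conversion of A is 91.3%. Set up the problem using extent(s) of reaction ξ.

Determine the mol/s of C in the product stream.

A reacted = 0.913 × 683 = 623.6 mol/s; ν_A = −1, so ξ = 623.6/1 = 623.6 mol/s.
Outlet amounts (n = n₀ + ν ξ):
  A: 683 − 1(623.6) = 59.42
  C: 0 + 1(623.6) = 623.6
  B: 0 + 1(623.6) = 623.6

624 mol/s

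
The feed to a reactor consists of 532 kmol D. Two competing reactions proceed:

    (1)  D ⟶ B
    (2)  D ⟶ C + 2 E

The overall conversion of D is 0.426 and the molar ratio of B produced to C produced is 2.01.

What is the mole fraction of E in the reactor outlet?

0.221

Conversion of D: D consumed = 0.426 × 532 = 226.6 kmol = 1ξ₁ + 1ξ₂.
Selectivity: 1ξ₁ / (1ξ₂) = 2.01 → ξ₁ = 2.01 ξ₂.
Substitute: (1·2.01 + 1) ξ₂ = 226.6 → ξ₂ = 75.29 kmol, ξ₁ = 151.3 kmol.
Outlet amounts (n = n₀ + Σ ν·ξ):
  D: 532 − 1(151.3) − 1(75.29) = 305.4
  B: 0 + 1(151.3) = 151.3
  C: 0 + 1(75.29) = 75.29
  E: 0 + 2(75.29) = 150.6
Total out = 682.6 kmol; y_E = 150.6 / 682.6 = 0.2206.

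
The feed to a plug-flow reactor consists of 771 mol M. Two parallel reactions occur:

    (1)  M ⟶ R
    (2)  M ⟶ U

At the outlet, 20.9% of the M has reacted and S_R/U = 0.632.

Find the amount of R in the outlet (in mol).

62.4 mol

Conversion of M: M consumed = 0.209 × 771 = 161.1 mol = 1ξ₁ + 1ξ₂.
Selectivity: 1ξ₁ / (1ξ₂) = 0.632 → ξ₁ = 0.632 ξ₂.
Substitute: (1·0.632 + 1) ξ₂ = 161.1 → ξ₂ = 98.74 mol, ξ₁ = 62.4 mol.
Outlet amounts (n = n₀ + Σ ν·ξ):
  M: 771 − 1(62.4) − 1(98.74) = 609.9
  R: 0 + 1(62.4) = 62.4
  U: 0 + 1(98.74) = 98.74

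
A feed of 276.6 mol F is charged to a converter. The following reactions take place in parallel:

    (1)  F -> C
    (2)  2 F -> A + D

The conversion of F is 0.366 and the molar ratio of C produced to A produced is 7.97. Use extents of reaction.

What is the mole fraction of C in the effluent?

0.293

Conversion of F: F consumed = 0.366 × 276.6 = 101.2 mol = 1ξ₁ + 2ξ₂.
Selectivity: 1ξ₁ / (1ξ₂) = 7.97 → ξ₁ = 7.97 ξ₂.
Substitute: (1·7.97 + 2) ξ₂ = 101.2 → ξ₂ = 10.15 mol, ξ₁ = 80.93 mol.
Outlet amounts (n = n₀ + Σ ν·ξ):
  F: 276.6 − 1(80.93) − 2(10.15) = 175.4
  C: 0 + 1(80.93) = 80.93
  A: 0 + 1(10.15) = 10.15
  D: 0 + 1(10.15) = 10.15
Total out = 276.6 mol; y_C = 80.93 / 276.6 = 0.2926.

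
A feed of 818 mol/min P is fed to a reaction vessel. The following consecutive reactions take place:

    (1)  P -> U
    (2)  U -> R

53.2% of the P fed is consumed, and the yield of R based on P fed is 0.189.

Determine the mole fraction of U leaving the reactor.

Conversion of P: P consumed = 1ξ₁ = 0.532 × 818 → ξ₁ = 435.2 mol/min.
Yield of R: 1ξ₂ / 818 = 0.189 → ξ₂ = 154.6 mol/min.
Outlet amounts (n = n₀ + Σ ν·ξ):
  P: 818 − 1(435.2) = 382.8
  U: 0 + 1(435.2) − 1(154.6) = 280.6
  R: 0 + 1(154.6) = 154.6
Total out = 818 mol/min; y_U = 280.6 / 818 = 0.343.

0.343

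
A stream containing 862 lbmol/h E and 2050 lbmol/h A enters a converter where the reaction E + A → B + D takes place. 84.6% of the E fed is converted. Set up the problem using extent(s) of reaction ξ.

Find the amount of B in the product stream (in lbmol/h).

E reacted = 0.846 × 862 = 729.3 lbmol/h; ν_E = −1, so ξ = 729.3/1 = 729.3 lbmol/h.
Outlet amounts (n = n₀ + ν ξ):
  E: 862 − 1(729.3) = 132.7
  A: 2050 − 1(729.3) = 1321
  B: 0 + 1(729.3) = 729.3
  D: 0 + 1(729.3) = 729.3

729 lbmol/h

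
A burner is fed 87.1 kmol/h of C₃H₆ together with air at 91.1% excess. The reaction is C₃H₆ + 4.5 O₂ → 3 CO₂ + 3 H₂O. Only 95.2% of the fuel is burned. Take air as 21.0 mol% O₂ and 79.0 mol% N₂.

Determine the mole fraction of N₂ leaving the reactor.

Stoichiometric O₂ = 4.5 × 87.1 = 391.9 kmol/h; O₂ fed = 391.9 × 1.911 = 749 kmol/h.
N₂ fed = 749 × 79/21 = 2818 kmol/h.
Fuel reacted = 0.952 × 87.1 → ξ = 82.92 kmol/h.
Outlet (n = n₀ + ν ξ):
  C₃H₆: 87.1 − 1(82.92) = 4.181
  O₂: 749 − 4.5(82.92) = 375.9
  N₂: 2818 (inert)
  CO₂: 0 + 3(82.92) = 248.8
  H₂O: 0 + 3(82.92) = 248.8
Total out = 3695 kmol/h; y_N₂ = 2818 / 3695 = 0.7625.

0.763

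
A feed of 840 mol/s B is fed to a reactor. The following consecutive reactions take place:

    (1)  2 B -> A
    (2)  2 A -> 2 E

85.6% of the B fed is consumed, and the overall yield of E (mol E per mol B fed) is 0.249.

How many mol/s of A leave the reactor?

150 mol/s

Conversion of B: B consumed = 2ξ₁ = 0.856 × 840 → ξ₁ = 359.5 mol/s.
Yield of E: 2ξ₂ / 840 = 0.249 → ξ₂ = 104.6 mol/s.
Outlet amounts (n = n₀ + Σ ν·ξ):
  B: 840 − 2(359.5) = 121
  A: 0 + 1(359.5) − 2(104.6) = 150.4
  E: 0 + 2(104.6) = 209.2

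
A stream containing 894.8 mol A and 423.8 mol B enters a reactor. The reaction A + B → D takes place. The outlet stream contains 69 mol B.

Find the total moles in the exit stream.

For B: n = n₀ − 1ξ → 69 = 423.8 − 1ξ, giving ξ = 354.8 mol.
Outlet amounts (n = n₀ + ν ξ):
  A: 894.8 − 1(354.8) = 540
  B: 423.8 − 1(354.8) = 69
  D: 0 + 1(354.8) = 354.8
Total out = 540 + 69 + 354.8 = 963.8 mol.

964 mol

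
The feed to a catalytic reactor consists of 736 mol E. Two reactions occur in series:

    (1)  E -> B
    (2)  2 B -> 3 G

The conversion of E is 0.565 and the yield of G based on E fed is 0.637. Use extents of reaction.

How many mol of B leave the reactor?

103 mol

Conversion of E: E consumed = 1ξ₁ = 0.565 × 736 → ξ₁ = 415.8 mol.
Yield of G: 3ξ₂ / 736 = 0.637 → ξ₂ = 156.3 mol.
Outlet amounts (n = n₀ + Σ ν·ξ):
  E: 736 − 1(415.8) = 320.2
  B: 0 + 1(415.8) − 2(156.3) = 103.3
  G: 0 + 3(156.3) = 468.8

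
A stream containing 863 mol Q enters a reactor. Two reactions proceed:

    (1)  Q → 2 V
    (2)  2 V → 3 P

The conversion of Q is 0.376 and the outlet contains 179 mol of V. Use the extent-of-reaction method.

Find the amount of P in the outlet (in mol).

705 mol

Conversion of Q: Q consumed = 1ξ₁ = 0.376 × 863 → ξ₁ = 324.5 mol.
V balance: n_V = 0 + 2ξ₁ − 2ξ₂ = 179 → ξ₂ = (2·324.5 − 179)/2 = 235 mol.
Outlet amounts (n = n₀ + Σ ν·ξ):
  Q: 863 − 1(324.5) = 538.5
  V: 0 + 2(324.5) − 2(235) = 179
  P: 0 + 3(235) = 705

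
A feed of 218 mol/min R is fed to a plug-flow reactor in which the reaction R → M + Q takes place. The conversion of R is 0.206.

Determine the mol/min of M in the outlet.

R reacted = 0.206 × 218 = 44.91 mol/min; ν_R = −1, so ξ = 44.91/1 = 44.91 mol/min.
Outlet amounts (n = n₀ + ν ξ):
  R: 218 − 1(44.91) = 173.1
  M: 0 + 1(44.91) = 44.91
  Q: 0 + 1(44.91) = 44.91

44.9 mol/min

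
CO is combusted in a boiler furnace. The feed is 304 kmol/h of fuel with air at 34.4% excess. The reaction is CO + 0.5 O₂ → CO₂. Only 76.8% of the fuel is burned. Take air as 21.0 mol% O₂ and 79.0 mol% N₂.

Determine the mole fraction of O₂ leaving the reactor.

0.0755

Stoichiometric O₂ = 0.5 × 304 = 152 kmol/h; O₂ fed = 152 × 1.344 = 204.3 kmol/h.
N₂ fed = 204.3 × 79/21 = 768.5 kmol/h.
Fuel reacted = 0.768 × 304 → ξ = 233.5 kmol/h.
Outlet (n = n₀ + ν ξ):
  CO: 304 − 1(233.5) = 70.53
  O₂: 204.3 − 0.5(233.5) = 87.55
  N₂: 768.5 (inert)
  CO₂: 0 + 1(233.5) = 233.5
Total out = 1160 kmol/h; y_O₂ = 87.55 / 1160 = 0.07547.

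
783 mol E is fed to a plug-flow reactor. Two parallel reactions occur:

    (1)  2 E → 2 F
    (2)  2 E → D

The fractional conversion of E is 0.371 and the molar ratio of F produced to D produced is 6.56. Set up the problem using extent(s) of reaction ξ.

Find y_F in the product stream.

Conversion of E: E consumed = 0.371 × 783 = 290.5 mol = 2ξ₁ + 2ξ₂.
Selectivity: 2ξ₁ / (1ξ₂) = 6.56 → ξ₁ = 3.28 ξ₂.
Substitute: (2·3.28 + 2) ξ₂ = 290.5 → ξ₂ = 33.94 mol, ξ₁ = 111.3 mol.
Outlet amounts (n = n₀ + Σ ν·ξ):
  E: 783 − 2(111.3) − 2(33.94) = 492.5
  F: 0 + 2(111.3) = 222.6
  D: 0 + 1(33.94) = 33.94
Total out = 749.1 mol; y_F = 222.6 / 749.1 = 0.2972.

0.297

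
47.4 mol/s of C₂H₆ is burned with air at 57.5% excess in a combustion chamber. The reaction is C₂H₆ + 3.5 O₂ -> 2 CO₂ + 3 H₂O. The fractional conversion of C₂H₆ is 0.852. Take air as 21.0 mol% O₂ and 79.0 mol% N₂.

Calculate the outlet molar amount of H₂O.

Stoichiometric O₂ = 3.5 × 47.4 = 165.9 mol/s; O₂ fed = 165.9 × 1.575 = 261.3 mol/s.
N₂ fed = 261.3 × 79/21 = 983 mol/s.
Fuel reacted = 0.852 × 47.4 → ξ = 40.38 mol/s.
Outlet (n = n₀ + ν ξ):
  C₂H₆: 47.4 − 1(40.38) = 7.015
  O₂: 261.3 − 3.5(40.38) = 119.9
  N₂: 983 (inert)
  CO₂: 0 + 2(40.38) = 80.77
  H₂O: 0 + 3(40.38) = 121.2

121 mol/s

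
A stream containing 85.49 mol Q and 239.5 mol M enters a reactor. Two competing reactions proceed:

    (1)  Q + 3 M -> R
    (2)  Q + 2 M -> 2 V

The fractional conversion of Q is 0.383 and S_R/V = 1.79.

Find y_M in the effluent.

0.616

Conversion of Q: Q consumed = 0.383 × 85.49 = 32.74 mol = 1ξ₁ + 1ξ₂.
Selectivity: 1ξ₁ / (2ξ₂) = 1.79 → ξ₁ = 3.58 ξ₂.
Substitute: (1·3.58 + 1) ξ₂ = 32.74 → ξ₂ = 7.149 mol, ξ₁ = 25.59 mol.
Outlet amounts (n = n₀ + Σ ν·ξ):
  Q: 85.49 − 1(25.59) − 1(7.149) = 52.75
  M: 239.5 − 3(25.59) − 2(7.149) = 148.4
  R: 0 + 1(25.59) = 25.59
  V: 0 + 2(7.149) = 14.3
Total out = 241.1 mol; y_M = 148.4 / 241.1 = 0.6157.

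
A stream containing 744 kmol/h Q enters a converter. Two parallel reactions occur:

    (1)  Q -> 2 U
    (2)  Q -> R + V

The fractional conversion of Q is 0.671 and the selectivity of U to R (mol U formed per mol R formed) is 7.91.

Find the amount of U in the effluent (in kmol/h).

Conversion of Q: Q consumed = 0.671 × 744 = 499.2 kmol/h = 1ξ₁ + 1ξ₂.
Selectivity: 2ξ₁ / (1ξ₂) = 7.91 → ξ₁ = 3.955 ξ₂.
Substitute: (1·3.955 + 1) ξ₂ = 499.2 → ξ₂ = 100.8 kmol/h, ξ₁ = 398.5 kmol/h.
Outlet amounts (n = n₀ + Σ ν·ξ):
  Q: 744 − 1(398.5) − 1(100.8) = 244.8
  U: 0 + 2(398.5) = 796.9
  R: 0 + 1(100.8) = 100.8
  V: 0 + 1(100.8) = 100.8

797 kmol/h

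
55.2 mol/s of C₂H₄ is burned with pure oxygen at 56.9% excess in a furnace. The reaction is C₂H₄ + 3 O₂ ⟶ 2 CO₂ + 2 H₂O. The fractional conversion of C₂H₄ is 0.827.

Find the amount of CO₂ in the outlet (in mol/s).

Stoichiometric O₂ = 3 × 55.2 = 165.6 mol/s; O₂ fed = 165.6 × 1.569 = 259.8 mol/s.
Fuel reacted = 0.827 × 55.2 → ξ = 45.65 mol/s.
Outlet (n = n₀ + ν ξ):
  C₂H₄: 55.2 − 1(45.65) = 9.55
  O₂: 259.8 − 3(45.65) = 122.9
  CO₂: 0 + 2(45.65) = 91.3
  H₂O: 0 + 2(45.65) = 91.3

91.3 mol/s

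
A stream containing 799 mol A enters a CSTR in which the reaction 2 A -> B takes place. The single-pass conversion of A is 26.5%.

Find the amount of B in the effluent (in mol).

106 mol

A reacted = 0.265 × 799 = 211.7 mol; ν_A = −2, so ξ = 211.7/2 = 105.9 mol.
Outlet amounts (n = n₀ + ν ξ):
  A: 799 − 2(105.9) = 587.3
  B: 0 + 1(105.9) = 105.9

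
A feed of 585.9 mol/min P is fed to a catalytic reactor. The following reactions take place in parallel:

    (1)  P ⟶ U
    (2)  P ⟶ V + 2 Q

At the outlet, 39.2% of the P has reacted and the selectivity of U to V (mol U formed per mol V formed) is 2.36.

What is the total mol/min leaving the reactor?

Conversion of P: P consumed = 0.392 × 585.9 = 229.7 mol/min = 1ξ₁ + 1ξ₂.
Selectivity: 1ξ₁ / (1ξ₂) = 2.36 → ξ₁ = 2.36 ξ₂.
Substitute: (1·2.36 + 1) ξ₂ = 229.7 → ξ₂ = 68.36 mol/min, ξ₁ = 161.3 mol/min.
Outlet amounts (n = n₀ + Σ ν·ξ):
  P: 585.9 − 1(161.3) − 1(68.36) = 356.2
  U: 0 + 1(161.3) = 161.3
  V: 0 + 1(68.36) = 68.36
  Q: 0 + 2(68.36) = 136.7
Total out = 356.2 + 161.3 + 68.36 + 136.7 = 722.6 mol/min.

723 mol/min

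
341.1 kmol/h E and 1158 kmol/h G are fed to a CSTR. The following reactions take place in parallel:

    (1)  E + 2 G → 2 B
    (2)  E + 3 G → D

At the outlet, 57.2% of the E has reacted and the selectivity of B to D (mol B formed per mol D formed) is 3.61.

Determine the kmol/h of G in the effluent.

Conversion of E: E consumed = 0.572 × 341.1 = 195.1 kmol/h = 1ξ₁ + 1ξ₂.
Selectivity: 2ξ₁ / (1ξ₂) = 3.61 → ξ₁ = 1.805 ξ₂.
Substitute: (1·1.805 + 1) ξ₂ = 195.1 → ξ₂ = 69.56 kmol/h, ξ₁ = 125.6 kmol/h.
Outlet amounts (n = n₀ + Σ ν·ξ):
  E: 341.1 − 1(125.6) − 1(69.56) = 146
  G: 1158 − 2(125.6) − 3(69.56) = 698.2
  B: 0 + 2(125.6) = 251.1
  D: 0 + 1(69.56) = 69.56

698 kmol/h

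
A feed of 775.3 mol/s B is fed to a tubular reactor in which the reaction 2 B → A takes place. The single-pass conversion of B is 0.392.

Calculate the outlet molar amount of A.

B reacted = 0.392 × 775.3 = 303.9 mol/s; ν_B = −2, so ξ = 303.9/2 = 152 mol/s.
Outlet amounts (n = n₀ + ν ξ):
  B: 775.3 − 2(152) = 471.4
  A: 0 + 1(152) = 152

152 mol/s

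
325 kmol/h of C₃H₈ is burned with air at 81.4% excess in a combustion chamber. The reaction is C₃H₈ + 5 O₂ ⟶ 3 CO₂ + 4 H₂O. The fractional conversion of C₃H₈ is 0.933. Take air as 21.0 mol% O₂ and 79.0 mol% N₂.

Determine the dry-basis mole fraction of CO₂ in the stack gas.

0.0676

Stoichiometric O₂ = 5 × 325 = 1625 kmol/h; O₂ fed = 1625 × 1.814 = 2948 kmol/h.
N₂ fed = 2948 × 79/21 = 11090 kmol/h.
Fuel reacted = 0.933 × 325 → ξ = 303.2 kmol/h.
Outlet (n = n₀ + ν ξ):
  C₃H₈: 325 − 1(303.2) = 21.77
  O₂: 2948 − 5(303.2) = 1432
  N₂: 11090 (inert)
  CO₂: 0 + 3(303.2) = 909.7
  H₂O: 0 + 4(303.2) = 1213
Dry total = 13450 kmol/h; y_CO₂ (dry) = 909.7 / 13450 = 0.06762.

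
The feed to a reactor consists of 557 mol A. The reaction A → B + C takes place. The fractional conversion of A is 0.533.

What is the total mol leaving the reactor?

A reacted = 0.533 × 557 = 296.9 mol; ν_A = −1, so ξ = 296.9/1 = 296.9 mol.
Outlet amounts (n = n₀ + ν ξ):
  A: 557 − 1(296.9) = 260.1
  B: 0 + 1(296.9) = 296.9
  C: 0 + 1(296.9) = 296.9
Total out = 260.1 + 296.9 + 296.9 = 853.9 mol.

854 mol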